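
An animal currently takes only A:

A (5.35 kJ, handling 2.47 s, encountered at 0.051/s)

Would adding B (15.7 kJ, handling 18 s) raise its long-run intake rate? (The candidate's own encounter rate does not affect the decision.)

On A alone, R = ΣλE/(1+Σλh) = 0.2728/1.126 = 0.2423 kJ/s.
Profitability of B: 15.7/18 = 0.8722 kJ/s.
0.8722 > 0.2423, so adding B raises the average — include it.

Yes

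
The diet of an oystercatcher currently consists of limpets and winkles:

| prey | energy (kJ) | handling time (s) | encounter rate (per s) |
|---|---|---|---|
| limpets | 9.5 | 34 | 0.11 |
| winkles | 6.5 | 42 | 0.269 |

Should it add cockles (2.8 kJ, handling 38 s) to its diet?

Current rate: (0.11×9.5 + 0.269×6.5)/(1 + 0.11×34 + 0.269×42) = 0.1742 kJ/s.
cockles: E/h = 2.8/38 = 0.07368 kJ/s.
0.07368 < 0.1742, so adding cockles would lower the average — exclude it.

No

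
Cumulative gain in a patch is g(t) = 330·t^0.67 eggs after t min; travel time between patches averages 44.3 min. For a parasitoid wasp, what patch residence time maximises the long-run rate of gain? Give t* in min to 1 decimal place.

Optimal t* satisfies g'(t*) = g(t*)/(T + t*).
g'(t) = 0.67·330·t^-0.33. Setting 0.67·330·t^-0.33 = 330·t^0.67/(44.3+t) gives 0.67(44.3+t) = t, so 0.33·t = 0.67×44.3.
t* = 0.67×44.3/0.33 = 89.94 min.

89.9 min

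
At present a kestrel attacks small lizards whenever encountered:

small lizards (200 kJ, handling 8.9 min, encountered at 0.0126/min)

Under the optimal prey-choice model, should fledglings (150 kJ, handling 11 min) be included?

Yes

Intake rate on the current diet: R = (0.0126×200) / (1 + 0.0126×8.9) = 2.52/1.112 = 2.266 kJ/min.
Profitability of fledglings: 150/11 = 13.64 kJ/min.
13.64 > 2.266, so adding fledglings raises the average — include it.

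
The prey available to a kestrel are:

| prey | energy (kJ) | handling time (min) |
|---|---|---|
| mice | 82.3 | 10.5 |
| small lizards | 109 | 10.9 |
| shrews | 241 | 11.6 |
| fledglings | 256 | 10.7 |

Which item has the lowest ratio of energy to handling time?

In descending order of E/h:
fledglings: 256/10.7 = 23.9 kJ/min
shrews: 241/11.6 = 20.8 kJ/min
small lizards: 109/10.9 = 10 kJ/min
mice: 82.3/10.5 = 7.84 kJ/min

mice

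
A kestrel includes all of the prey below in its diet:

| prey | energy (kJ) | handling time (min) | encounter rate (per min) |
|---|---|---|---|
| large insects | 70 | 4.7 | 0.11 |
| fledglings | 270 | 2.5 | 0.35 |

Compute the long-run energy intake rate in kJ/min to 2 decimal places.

Energy encountered per unit search time: 0.11×70 + 0.35×270 = 102.2 kJ/min.
Handling time per unit search time: 0.11×4.7 + 0.35×2.5 = 1.392.
Rate = 102.2/(1 + 1.392) = 42.73 kJ/min.

42.73 kJ/min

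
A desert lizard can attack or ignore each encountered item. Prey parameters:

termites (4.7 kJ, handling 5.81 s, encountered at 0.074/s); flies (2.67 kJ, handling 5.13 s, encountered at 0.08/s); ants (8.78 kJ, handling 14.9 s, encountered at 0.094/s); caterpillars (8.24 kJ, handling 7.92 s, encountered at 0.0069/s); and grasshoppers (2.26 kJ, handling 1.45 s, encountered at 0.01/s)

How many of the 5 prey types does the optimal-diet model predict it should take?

Profitabilities (E/h, kJ/s): grasshoppers 1.56, caterpillars 1.04, termites 0.809, ants 0.589, flies 0.52. Add prey in this order while the next type's profitability exceeds the intake rate on those already taken.
Rate on top 1: 0.02228. caterpillars: 1.04 > 0.02228 → include.
Rate on top 2: 0.07432. termites: 0.809 > 0.07432 → include.
Rate on top 3: 0.285. ants: 0.589 > 0.285 → include.
Rate on top 4: 0.432. flies: 0.52 > 0.432 → include.
Optimal diet: grasshoppers, caterpillars, termites, ants, flies — 5 of 5 types.

5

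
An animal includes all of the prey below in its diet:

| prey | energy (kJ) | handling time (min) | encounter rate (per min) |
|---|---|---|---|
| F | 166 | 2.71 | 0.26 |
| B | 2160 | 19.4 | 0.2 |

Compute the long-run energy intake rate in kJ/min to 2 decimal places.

85.08 kJ/min

Energy encountered per unit search time: 0.26×166 + 0.2×2160 = 475.2 kJ/min.
Handling time per unit search time: 0.26×2.71 + 0.2×19.4 = 4.585.
Rate = 475.2/(1 + 4.585) = 85.08 kJ/min.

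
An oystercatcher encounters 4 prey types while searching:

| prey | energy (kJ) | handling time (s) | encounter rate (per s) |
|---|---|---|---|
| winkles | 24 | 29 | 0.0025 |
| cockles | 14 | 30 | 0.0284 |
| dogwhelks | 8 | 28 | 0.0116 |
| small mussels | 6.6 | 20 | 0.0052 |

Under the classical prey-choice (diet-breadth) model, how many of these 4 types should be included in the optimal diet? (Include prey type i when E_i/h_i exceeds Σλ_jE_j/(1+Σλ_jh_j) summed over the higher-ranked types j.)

4

Profitabilities (E/h, kJ/s): winkles 0.828, cockles 0.467, small mussels 0.33, dogwhelks 0.286. Add prey in this order while the next type's profitability exceeds the intake rate on those already taken.
Rate on top 1: 0.05594. cockles: 0.467 > 0.05594 → include.
Rate on top 2: 0.2378. small mussels: 0.33 > 0.2378 → include.
Rate on top 3: 0.2425. dogwhelks: 0.286 > 0.2425 → include.
Optimal diet: winkles, cockles, small mussels, dogwhelks — 4 of 4 types.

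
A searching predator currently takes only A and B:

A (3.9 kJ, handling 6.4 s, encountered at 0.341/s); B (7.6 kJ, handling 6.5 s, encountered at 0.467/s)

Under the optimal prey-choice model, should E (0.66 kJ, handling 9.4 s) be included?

No

Intake rate on the current diet: R = (0.341×3.9 + 0.467×7.6) / (1 + 0.341×6.4 + 0.467×6.5) = 4.879/6.218 = 0.7847 kJ/s.
E: E/h = 0.66/9.4 = 0.07021 kJ/s.
Since 0.07021 < R, time spent handling E is better spent searching.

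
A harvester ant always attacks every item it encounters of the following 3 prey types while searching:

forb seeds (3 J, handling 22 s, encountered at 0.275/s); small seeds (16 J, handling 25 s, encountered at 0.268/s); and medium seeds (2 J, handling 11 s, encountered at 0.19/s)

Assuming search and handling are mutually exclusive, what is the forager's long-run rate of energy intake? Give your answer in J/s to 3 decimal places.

Energy encountered per unit search time: 0.275×3 + 0.268×16 + 0.19×2 = 5.493 J/s.
Handling time per unit search time: 0.275×22 + 0.268×25 + 0.19×11 = 14.84.
Rate = 5.493/(1 + 14.84) = 0.3468 J/s.

0.347 J/s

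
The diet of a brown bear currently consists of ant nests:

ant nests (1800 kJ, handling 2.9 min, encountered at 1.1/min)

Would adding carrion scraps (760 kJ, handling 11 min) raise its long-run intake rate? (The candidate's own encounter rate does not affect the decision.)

No

On ant nests alone, R = ΣλE/(1+Σλh) = 1980/4.19 = 472.6 kJ/min.
carrion scraps: E/h = 760/11 = 69.09 kJ/min.
Since 69.09 < R, time spent handling carrion scraps is better spent searching.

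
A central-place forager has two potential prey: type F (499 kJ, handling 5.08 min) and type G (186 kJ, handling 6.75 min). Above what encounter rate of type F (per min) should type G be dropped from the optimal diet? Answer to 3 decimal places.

0.077 per min

At the threshold, the rate on type F alone equals the profitability of type G: λ·499/(1 + λ·5.08) = 186/6.75 = 27.56.
Rearranging, λ(499 − 27.56×5.08) = 27.56, so λ = 27.56/359 = 0.07675 per min.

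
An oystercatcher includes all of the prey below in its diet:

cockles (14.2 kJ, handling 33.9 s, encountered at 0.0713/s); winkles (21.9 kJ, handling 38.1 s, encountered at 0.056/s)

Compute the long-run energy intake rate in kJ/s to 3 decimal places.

Energy encountered per unit search time: 0.0713×14.2 + 0.056×21.9 = 2.239 kJ/s.
Handling time per unit search time: 0.0713×33.9 + 0.056×38.1 = 4.551.
Rate = 2.239/(1 + 4.551) = 0.4033 kJ/s.

0.403 kJ/s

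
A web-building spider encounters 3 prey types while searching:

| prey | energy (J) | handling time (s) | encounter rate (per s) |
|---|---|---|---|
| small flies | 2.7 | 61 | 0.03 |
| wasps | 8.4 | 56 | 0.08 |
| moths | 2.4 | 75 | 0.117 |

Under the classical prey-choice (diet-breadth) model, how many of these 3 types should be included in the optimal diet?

1

E/h in descending order: wasps 0.15, small flies 0.0443, moths 0.032 J/s. The optimal diet is the largest prefix of this list for which every included type satisfies E_i/h_i > R on the types above it.
Rate on top 1: 0.1226. small flies: 0.0443 < 0.1226 → exclude; stop.
Optimal diet: wasps — 1 of 3 types.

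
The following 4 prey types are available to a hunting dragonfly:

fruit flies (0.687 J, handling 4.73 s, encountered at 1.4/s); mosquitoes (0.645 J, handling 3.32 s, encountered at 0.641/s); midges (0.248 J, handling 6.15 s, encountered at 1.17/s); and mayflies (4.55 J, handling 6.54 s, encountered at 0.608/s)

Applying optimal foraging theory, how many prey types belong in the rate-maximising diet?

1

E/h in descending order: mayflies 0.696, mosquitoes 0.194, fruit flies 0.145, midges 0.0403 J/s. The optimal diet is the largest prefix of this list for which every included type satisfies E_i/h_i > R on the types above it.
Rate on top 1: 0.5559. mosquitoes: 0.194 < 0.5559 → exclude; stop.
Optimal diet: mayflies — 1 of 4 types.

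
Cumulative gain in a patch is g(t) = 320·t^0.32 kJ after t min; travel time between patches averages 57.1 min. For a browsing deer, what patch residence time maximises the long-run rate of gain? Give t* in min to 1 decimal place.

26.9 min

Optimal t* satisfies g'(t*) = g(t*)/(T + t*).
g'(t) = 0.32·320·t^-0.68. Setting 0.32·320·t^-0.68 = 320·t^0.32/(57.1+t) gives 0.32(57.1+t) = t, so 0.68·t = 0.32×57.1.
t* = 0.32×57.1/0.68 = 26.87 min.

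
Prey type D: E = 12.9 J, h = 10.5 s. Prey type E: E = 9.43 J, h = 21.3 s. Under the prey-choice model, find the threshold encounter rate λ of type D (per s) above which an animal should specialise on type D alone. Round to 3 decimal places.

The zero-one rule: include type E iff E₂/h₂ > λE₁/(1+λh₁). Equality gives the switch point.
λE₁h₂ = E₂ + λE₂h₁ ⇒ λ = E₂/(E₁h₂ − E₂h₁) = 9.43/(274.8 − 99.02) = 0.05365 per s.

0.054 per s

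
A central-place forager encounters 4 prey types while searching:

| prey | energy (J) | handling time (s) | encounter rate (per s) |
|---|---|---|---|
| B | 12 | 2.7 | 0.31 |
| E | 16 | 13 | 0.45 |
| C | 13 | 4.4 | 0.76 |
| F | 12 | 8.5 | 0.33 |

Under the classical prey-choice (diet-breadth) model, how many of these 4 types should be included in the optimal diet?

2

E/h in descending order: B 4.44, C 2.95, F 1.41, E 1.23 J/s. The optimal diet is the largest prefix of this list for which every included type satisfies E_i/h_i > R on the types above it.
Rate on top 1: 2.025. C: 2.95 > 2.025 → include.
Rate on top 2: 2.625. F: 1.41 < 2.625 → exclude; stop.
Optimal diet: B, C — 2 of 4 types.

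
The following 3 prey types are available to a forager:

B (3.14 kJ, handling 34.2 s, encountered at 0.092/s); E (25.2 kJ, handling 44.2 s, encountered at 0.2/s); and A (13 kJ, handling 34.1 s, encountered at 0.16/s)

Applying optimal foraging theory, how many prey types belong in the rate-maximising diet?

1

E/h in descending order: E 0.57, A 0.381, B 0.0918 kJ/s. The optimal diet is the largest prefix of this list for which every included type satisfies E_i/h_i > R on the types above it.
Rate on top 1: 0.5122. A: 0.381 < 0.5122 → exclude; stop.
Optimal diet: E — 1 of 3 types.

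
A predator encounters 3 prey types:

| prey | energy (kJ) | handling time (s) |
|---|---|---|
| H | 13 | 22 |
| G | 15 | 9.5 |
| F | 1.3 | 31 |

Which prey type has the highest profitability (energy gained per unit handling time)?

Profitability E/h (kJ/s): H = 13/22 = 0.591, G = 15/9.5 = 1.58, F = 1.3/31 = 0.0419.
Ranked: G > H > F.

G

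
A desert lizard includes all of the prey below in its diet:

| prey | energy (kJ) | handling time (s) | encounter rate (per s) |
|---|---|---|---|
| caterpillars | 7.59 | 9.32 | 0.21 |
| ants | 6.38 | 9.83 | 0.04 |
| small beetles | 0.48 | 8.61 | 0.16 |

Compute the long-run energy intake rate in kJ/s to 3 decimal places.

0.407 kJ/s

Energy encountered per unit search time: 0.21×7.59 + 0.04×6.38 + 0.16×0.48 = 1.926 kJ/s.
Handling time per unit search time: 0.21×9.32 + 0.04×9.83 + 0.16×8.61 = 3.728.
Rate = 1.926/(1 + 3.728) = 0.4073 kJ/s.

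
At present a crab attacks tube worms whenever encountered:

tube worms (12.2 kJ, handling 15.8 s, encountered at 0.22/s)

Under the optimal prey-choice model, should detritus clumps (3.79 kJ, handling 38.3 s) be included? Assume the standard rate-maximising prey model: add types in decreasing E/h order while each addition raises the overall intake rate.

No

On tube worms alone, R = ΣλE/(1+Σλh) = 2.684/4.476 = 0.5996 kJ/s.
detritus clumps: E/h = 3.79/38.3 = 0.09896 kJ/s.
0.09896 < 0.5996, so adding detritus clumps would lower the average — exclude it.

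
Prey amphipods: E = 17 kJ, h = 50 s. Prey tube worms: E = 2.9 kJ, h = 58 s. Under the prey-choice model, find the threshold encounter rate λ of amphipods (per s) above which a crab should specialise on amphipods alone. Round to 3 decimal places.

At the threshold, the rate on amphipods alone equals the profitability of tube worms: λ·17/(1 + λ·50) = 2.9/58 = 0.05.
Rearranging, λ(17 − 0.05×50) = 0.05, so λ = 0.05/14.5 = 0.003448 per s.

0.003 per s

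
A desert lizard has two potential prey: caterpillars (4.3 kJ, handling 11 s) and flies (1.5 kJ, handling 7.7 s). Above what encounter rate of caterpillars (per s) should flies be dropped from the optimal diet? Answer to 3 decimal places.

Drop flies once their profitability E₂/h₂ falls below the rate achievable on caterpillars alone: E₂/h₂ = λE₁/(1 + λh₁).
Solve for λ: λE₁h₂ = E₂(1 + λh₁) → λ(E₁h₂ − E₂h₁) = E₂ → λ = E₂/(E₁h₂ − E₂h₁).
λ = 1.5/(4.3×7.7 − 1.5×11) = 1.5/16.61 = 0.09031 per s.

0.090 per s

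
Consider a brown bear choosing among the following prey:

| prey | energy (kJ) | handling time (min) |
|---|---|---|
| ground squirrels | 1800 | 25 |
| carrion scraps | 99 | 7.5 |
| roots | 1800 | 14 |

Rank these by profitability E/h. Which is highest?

roots

Profitability E/h (kJ/min): ground squirrels = 1800/25 = 72, carrion scraps = 99/7.5 = 13.2, roots = 1800/14 = 129.
Ranked: roots > ground squirrels > carrion scraps.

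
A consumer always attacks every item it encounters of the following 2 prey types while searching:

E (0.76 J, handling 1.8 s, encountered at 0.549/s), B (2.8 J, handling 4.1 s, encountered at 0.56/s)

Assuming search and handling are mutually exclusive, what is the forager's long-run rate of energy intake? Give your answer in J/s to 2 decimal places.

Energy encountered per unit search time: 0.549×0.76 + 0.56×2.8 = 1.985 J/s.
Handling time per unit search time: 0.549×1.8 + 0.56×4.1 = 3.284.
Rate = 1.985/(1 + 3.284) = 0.4634 J/s.

0.46 J/s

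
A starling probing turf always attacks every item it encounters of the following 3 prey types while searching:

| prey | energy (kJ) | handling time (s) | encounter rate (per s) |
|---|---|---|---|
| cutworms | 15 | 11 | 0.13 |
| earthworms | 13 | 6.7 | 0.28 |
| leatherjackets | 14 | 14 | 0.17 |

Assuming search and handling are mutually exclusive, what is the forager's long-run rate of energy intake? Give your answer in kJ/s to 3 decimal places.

1.192 kJ/s

R = (0.13×15 + 0.28×13 + 0.17×14) / (1 + 0.13×11 + 0.28×6.7 + 0.17×14) = 7.97/6.686 = 1.192 kJ/s.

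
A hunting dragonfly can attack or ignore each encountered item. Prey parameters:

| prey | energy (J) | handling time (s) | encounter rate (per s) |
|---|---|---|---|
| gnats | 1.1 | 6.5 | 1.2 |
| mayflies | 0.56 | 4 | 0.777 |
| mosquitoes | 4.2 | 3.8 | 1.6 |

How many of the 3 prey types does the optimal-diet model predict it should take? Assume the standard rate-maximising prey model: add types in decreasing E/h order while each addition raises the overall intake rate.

Rank by E/h (J/s): mosquitoes 1.11, gnats 0.169, mayflies 0.14. Include each in turn until the next type's E/h falls below the running intake rate.
Rate on top 1: 0.9492. gnats: 0.169 < 0.9492 → exclude; stop.
Optimal diet: mosquitoes — 1 of 3 types.

1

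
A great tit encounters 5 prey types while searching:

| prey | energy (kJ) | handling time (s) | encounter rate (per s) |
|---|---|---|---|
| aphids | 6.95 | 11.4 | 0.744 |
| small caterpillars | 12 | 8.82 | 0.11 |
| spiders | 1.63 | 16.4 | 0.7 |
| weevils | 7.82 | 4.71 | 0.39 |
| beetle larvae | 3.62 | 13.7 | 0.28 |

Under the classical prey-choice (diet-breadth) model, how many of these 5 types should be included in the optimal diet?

2

E/h in descending order: weevils 1.66, small caterpillars 1.36, aphids 0.61, beetle larvae 0.264, spiders 0.0994 kJ/s. The optimal diet is the largest prefix of this list for which every included type satisfies E_i/h_i > R on the types above it.
Rate on top 1: 1.075. small caterpillars: 1.36 > 1.075 → include.
Rate on top 2: 1.148. aphids: 0.61 < 1.148 → exclude; stop.
Optimal diet: weevils, small caterpillars — 2 of 5 types.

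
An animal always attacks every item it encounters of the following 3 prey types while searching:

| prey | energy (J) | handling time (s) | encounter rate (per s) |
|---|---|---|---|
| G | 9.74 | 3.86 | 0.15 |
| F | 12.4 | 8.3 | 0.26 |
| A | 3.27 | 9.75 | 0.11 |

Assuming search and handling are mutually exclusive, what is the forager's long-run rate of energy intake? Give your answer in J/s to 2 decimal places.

R = Σλ_iE_i / (1 + Σλ_ih_i)
Numerator: 0.15×9.74 + 0.26×12.4 + 0.11×3.27 = 5.045
Denominator: 1 + 0.15×3.86 + 0.26×8.3 + 0.11×9.75 = 4.809
R = 5.045/4.809 = 1.049 J/s

1.05 J/s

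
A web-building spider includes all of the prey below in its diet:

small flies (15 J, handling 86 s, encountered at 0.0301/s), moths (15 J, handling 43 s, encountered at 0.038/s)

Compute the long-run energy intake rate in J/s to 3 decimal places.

0.196 J/s

R = (0.0301×15 + 0.038×15) / (1 + 0.0301×86 + 0.038×43) = 1.021/5.223 = 0.1956 J/s.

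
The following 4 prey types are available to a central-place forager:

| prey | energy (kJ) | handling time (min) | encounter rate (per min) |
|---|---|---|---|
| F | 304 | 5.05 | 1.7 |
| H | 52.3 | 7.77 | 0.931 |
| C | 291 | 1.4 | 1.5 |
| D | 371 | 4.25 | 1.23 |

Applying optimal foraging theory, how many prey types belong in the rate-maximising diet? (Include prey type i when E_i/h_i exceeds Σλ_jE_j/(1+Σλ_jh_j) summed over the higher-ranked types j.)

1

Profitabilities (E/h, kJ/min): C 208, D 87.3, F 60.2, H 6.73. Add prey in this order while the next type's profitability exceeds the intake rate on those already taken.
Rate on top 1: 140.8. D: 87.3 < 140.8 → exclude; stop.
Optimal diet: C — 1 of 4 types.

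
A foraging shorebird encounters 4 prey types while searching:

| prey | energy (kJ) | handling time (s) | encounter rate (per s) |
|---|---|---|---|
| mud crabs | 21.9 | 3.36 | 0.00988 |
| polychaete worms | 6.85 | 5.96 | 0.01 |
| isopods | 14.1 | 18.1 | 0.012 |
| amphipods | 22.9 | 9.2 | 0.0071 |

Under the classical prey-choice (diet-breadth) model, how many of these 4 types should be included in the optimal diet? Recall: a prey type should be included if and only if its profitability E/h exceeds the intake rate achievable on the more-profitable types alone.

Profitabilities (E/h, kJ/s): mud crabs 6.52, amphipods 2.49, polychaete worms 1.15, isopods 0.779. Add prey in this order while the next type's profitability exceeds the intake rate on those already taken.
Rate on top 1: 0.2094. amphipods: 2.49 > 0.2094 → include.
Rate on top 2: 0.345. polychaete worms: 1.15 > 0.345 → include.
Rate on top 3: 0.3864. isopods: 0.779 > 0.3864 → include.
Optimal diet: mud crabs, amphipods, polychaete worms, isopods — 4 of 4 types.

4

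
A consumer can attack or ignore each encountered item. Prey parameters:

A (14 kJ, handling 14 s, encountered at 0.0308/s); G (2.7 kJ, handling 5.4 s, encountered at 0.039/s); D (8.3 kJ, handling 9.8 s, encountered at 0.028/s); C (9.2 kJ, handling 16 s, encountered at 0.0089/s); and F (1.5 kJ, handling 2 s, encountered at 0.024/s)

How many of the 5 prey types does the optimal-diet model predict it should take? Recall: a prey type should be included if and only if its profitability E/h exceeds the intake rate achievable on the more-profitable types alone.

Rank by E/h (kJ/s): A 1, D 0.847, F 0.75, C 0.575, G 0.5. Include each in turn until the next type's E/h falls below the running intake rate.
Rate on top 1: 0.3013. D: 0.847 > 0.3013 → include.
Rate on top 2: 0.3891. F: 0.75 > 0.3891 → include.
Rate on top 3: 0.399. C: 0.575 > 0.399 → include.
Rate on top 4: 0.4122. G: 0.5 > 0.4122 → include.
Optimal diet: A, D, F, C, G — 5 of 5 types.

5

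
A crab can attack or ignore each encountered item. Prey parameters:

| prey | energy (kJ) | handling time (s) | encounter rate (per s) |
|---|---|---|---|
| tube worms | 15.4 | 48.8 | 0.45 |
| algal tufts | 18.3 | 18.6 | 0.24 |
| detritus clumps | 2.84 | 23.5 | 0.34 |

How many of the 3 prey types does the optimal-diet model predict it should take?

1

E/h in descending order: algal tufts 0.984, tube worms 0.316, detritus clumps 0.121 kJ/s. The optimal diet is the largest prefix of this list for which every included type satisfies E_i/h_i > R on the types above it.
Rate on top 1: 0.8038. tube worms: 0.316 < 0.8038 → exclude; stop.
Optimal diet: algal tufts — 1 of 3 types.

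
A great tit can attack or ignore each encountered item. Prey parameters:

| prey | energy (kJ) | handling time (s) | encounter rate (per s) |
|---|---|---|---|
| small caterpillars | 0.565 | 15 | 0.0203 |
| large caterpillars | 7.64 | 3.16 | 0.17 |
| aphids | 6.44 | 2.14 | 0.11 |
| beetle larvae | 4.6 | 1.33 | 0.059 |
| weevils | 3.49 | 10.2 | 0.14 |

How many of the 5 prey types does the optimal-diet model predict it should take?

3

Profitabilities (E/h, kJ/s): beetle larvae 3.46, aphids 3.01, large caterpillars 2.42, weevils 0.342, small caterpillars 0.0377. Add prey in this order while the next type's profitability exceeds the intake rate on those already taken.
Rate on top 1: 0.2517. aphids: 3.01 > 0.2517 → include.
Rate on top 2: 0.7457. large caterpillars: 2.42 > 0.7457 → include.
Rate on top 3: 1.231. weevils: 0.342 < 1.231 → exclude; stop.
Optimal diet: beetle larvae, aphids, large caterpillars — 3 of 5 types.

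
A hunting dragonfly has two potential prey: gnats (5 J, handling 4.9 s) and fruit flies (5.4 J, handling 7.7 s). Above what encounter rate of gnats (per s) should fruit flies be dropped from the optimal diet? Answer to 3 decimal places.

0.449 per s

At the threshold, the rate on gnats alone equals the profitability of fruit flies: λ·5/(1 + λ·4.9) = 5.4/7.7 = 0.7013.
Rearranging, λ(5 − 0.7013×4.9) = 0.7013, so λ = 0.7013/1.564 = 0.4485 per s.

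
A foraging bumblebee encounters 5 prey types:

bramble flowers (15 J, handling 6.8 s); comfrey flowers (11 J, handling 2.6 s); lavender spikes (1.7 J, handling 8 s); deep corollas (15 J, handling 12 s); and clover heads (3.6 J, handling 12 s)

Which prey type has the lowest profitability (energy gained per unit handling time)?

Profitability E/h (J/s): bramble flowers = 15/6.8 = 2.21, comfrey flowers = 11/2.6 = 4.23, lavender spikes = 1.7/8 = 0.212, deep corollas = 15/12 = 1.25, clover heads = 3.6/12 = 0.3.
Ranked: comfrey flowers > bramble flowers > deep corollas > clover heads > lavender spikes.

lavender spikes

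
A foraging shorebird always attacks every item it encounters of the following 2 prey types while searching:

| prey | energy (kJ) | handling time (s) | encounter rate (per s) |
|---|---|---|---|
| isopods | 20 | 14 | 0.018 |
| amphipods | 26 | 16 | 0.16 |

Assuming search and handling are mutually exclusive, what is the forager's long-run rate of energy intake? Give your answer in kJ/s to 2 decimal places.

R = Σλ_iE_i / (1 + Σλ_ih_i)
Numerator: 0.018×20 + 0.16×26 = 4.52
Denominator: 1 + 0.018×14 + 0.16×16 = 3.812
R = 4.52/3.812 = 1.186 kJ/s

1.19 kJ/s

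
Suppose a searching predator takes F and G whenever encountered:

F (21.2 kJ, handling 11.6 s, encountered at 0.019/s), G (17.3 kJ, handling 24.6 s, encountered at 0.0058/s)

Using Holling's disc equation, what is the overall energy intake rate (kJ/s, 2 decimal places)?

0.37 kJ/s

R = (0.019×21.2 + 0.0058×17.3) / (1 + 0.019×11.6 + 0.0058×24.6) = 0.5031/1.363 = 0.3691 kJ/s.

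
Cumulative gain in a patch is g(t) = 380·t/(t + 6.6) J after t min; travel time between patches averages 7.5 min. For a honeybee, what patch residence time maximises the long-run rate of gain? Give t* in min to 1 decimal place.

Optimal t* satisfies g'(t*) = g(t*)/(T + t*).
g'(t) = 380·6.6/(t + 6.6)². Setting 380·6.6/(t+6.6)² = 380t/[(t+6.6)(7.5+t)] gives 6.6(7.5+t) = t(t+6.6), so t² = 6.6×7.5 = 49.5.
t* = √49.5 = 7.036 min.

7.0 min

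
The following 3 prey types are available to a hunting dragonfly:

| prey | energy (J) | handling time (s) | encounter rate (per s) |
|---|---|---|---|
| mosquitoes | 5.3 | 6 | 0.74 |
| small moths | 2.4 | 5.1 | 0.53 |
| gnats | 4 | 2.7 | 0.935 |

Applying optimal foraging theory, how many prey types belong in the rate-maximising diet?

1

Rank by E/h (J/s): gnats 1.48, mosquitoes 0.883, small moths 0.471. Include each in turn until the next type's E/h falls below the running intake rate.
Rate on top 1: 1.061. mosquitoes: 0.883 < 1.061 → exclude; stop.
Optimal diet: gnats — 1 of 3 types.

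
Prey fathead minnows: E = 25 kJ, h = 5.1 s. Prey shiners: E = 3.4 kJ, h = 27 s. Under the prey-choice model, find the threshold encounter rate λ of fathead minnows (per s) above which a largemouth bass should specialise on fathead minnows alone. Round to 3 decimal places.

0.005 per s

Drop shiners once their profitability E₂/h₂ falls below the rate achievable on fathead minnows alone: E₂/h₂ = λE₁/(1 + λh₁).
Solve for λ: λE₁h₂ = E₂(1 + λh₁) → λ(E₁h₂ − E₂h₁) = E₂ → λ = E₂/(E₁h₂ − E₂h₁).
λ = 3.4/(25×27 − 3.4×5.1) = 3.4/657.7 = 0.00517 per s.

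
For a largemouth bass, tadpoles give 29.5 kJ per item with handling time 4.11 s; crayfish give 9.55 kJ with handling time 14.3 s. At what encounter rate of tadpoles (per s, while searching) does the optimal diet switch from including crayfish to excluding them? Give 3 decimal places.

Drop crayfish once their profitability E₂/h₂ falls below the rate achievable on tadpoles alone: E₂/h₂ = λE₁/(1 + λh₁).
Solve for λ: λE₁h₂ = E₂(1 + λh₁) → λ(E₁h₂ − E₂h₁) = E₂ → λ = E₂/(E₁h₂ − E₂h₁).
λ = 9.55/(29.5×14.3 − 9.55×4.11) = 9.55/382.6 = 0.02496 per s.

0.025 per s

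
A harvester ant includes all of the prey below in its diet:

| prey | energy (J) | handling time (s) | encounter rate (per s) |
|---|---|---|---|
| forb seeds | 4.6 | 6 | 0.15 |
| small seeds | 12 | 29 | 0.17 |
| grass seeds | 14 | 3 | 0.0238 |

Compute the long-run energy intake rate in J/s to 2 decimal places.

0.44 J/s

R = Σλ_iE_i / (1 + Σλ_ih_i)
Numerator: 0.15×4.6 + 0.17×12 + 0.0238×14 = 3.063
Denominator: 1 + 0.15×6 + 0.17×29 + 0.0238×3 = 6.901
R = 3.063/6.901 = 0.4439 J/s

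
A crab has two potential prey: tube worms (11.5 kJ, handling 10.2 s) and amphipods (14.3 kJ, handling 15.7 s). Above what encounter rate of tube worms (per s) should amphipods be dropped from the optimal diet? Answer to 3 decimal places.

At the threshold, the rate on tube worms alone equals the profitability of amphipods: λ·11.5/(1 + λ·10.2) = 14.3/15.7 = 0.9108.
Rearranging, λ(11.5 − 0.9108×10.2) = 0.9108, so λ = 0.9108/2.21 = 0.4122 per s.

0.412 per s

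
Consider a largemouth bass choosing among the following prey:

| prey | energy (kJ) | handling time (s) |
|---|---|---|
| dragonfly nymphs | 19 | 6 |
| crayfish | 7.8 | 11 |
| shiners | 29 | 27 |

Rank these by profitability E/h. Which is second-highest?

shiners

In descending order of E/h:
dragonfly nymphs: 19/6 = 3.17 kJ/s
shiners: 29/27 = 1.07 kJ/s
crayfish: 7.8/11 = 0.709 kJ/s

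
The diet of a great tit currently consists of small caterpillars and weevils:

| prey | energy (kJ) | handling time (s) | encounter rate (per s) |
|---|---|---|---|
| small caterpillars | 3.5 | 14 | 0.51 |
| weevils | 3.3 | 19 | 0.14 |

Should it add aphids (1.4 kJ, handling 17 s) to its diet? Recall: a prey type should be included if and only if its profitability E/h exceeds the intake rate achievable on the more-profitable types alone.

No

Intake rate on the current diet: R = (0.51×3.5 + 0.14×3.3) / (1 + 0.51×14 + 0.14×19) = 2.247/10.8 = 0.2081 kJ/s.
aphids: E/h = 1.4/17 = 0.08235 kJ/s.
Since 0.08235 < R, time spent handling aphids is better spent searching.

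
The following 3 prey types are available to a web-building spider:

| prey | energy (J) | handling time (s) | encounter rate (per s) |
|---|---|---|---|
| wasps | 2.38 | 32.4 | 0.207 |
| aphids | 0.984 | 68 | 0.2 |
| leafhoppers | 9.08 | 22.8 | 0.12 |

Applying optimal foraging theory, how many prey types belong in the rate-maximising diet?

E/h in descending order: leafhoppers 0.398, wasps 0.0735, aphids 0.0145 J/s. The optimal diet is the largest prefix of this list for which every included type satisfies E_i/h_i > R on the types above it.
Rate on top 1: 0.2916. wasps: 0.0735 < 0.2916 → exclude; stop.
Optimal diet: leafhoppers — 1 of 3 types.

1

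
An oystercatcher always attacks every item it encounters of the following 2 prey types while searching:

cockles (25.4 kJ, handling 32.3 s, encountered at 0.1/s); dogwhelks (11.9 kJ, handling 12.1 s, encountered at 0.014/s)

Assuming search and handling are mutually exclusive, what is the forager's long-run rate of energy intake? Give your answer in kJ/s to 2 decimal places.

0.62 kJ/s

R = Σλ_iE_i / (1 + Σλ_ih_i)
Numerator: 0.1×25.4 + 0.014×11.9 = 2.707
Denominator: 1 + 0.1×32.3 + 0.014×12.1 = 4.399
R = 2.707/4.399 = 0.6152 kJ/s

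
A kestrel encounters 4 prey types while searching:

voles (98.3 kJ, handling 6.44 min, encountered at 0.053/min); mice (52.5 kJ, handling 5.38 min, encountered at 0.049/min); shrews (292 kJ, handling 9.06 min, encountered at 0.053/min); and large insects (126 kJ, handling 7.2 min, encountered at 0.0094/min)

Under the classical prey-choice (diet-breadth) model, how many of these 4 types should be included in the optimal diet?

Rank by E/h (kJ/min): shrews 32.2, large insects 17.5, voles 15.3, mice 9.76. Include each in turn until the next type's E/h falls below the running intake rate.
Rate on top 1: 10.46. large insects: 17.5 > 10.46 → include.
Rate on top 2: 10.76. voles: 15.3 > 10.76 → include.
Rate on top 3: 11.58. mice: 9.76 < 11.58 → exclude; stop.
Optimal diet: shrews, large insects, voles — 3 of 4 types.

3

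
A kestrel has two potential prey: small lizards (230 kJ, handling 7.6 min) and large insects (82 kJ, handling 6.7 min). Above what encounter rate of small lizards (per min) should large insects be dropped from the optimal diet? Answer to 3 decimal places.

Drop large insects once their profitability E₂/h₂ falls below the rate achievable on small lizards alone: E₂/h₂ = λE₁/(1 + λh₁).
Solve for λ: λE₁h₂ = E₂(1 + λh₁) → λ(E₁h₂ − E₂h₁) = E₂ → λ = E₂/(E₁h₂ − E₂h₁).
λ = 82/(230×6.7 − 82×7.6) = 82/917.8 = 0.08934 per min.

0.089 per min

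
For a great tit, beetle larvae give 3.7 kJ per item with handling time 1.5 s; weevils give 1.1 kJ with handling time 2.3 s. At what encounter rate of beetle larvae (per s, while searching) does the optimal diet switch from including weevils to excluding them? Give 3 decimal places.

Drop weevils once their profitability E₂/h₂ falls below the rate achievable on beetle larvae alone: E₂/h₂ = λE₁/(1 + λh₁).
Solve for λ: λE₁h₂ = E₂(1 + λh₁) → λ(E₁h₂ − E₂h₁) = E₂ → λ = E₂/(E₁h₂ − E₂h₁).
λ = 1.1/(3.7×2.3 − 1.1×1.5) = 1.1/6.86 = 0.1603 per s.

0.160 per s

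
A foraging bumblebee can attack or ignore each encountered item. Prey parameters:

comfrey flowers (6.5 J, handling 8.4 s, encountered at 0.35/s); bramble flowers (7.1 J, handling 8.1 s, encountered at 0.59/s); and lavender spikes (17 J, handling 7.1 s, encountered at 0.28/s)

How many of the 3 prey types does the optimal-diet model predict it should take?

E/h in descending order: lavender spikes 2.39, bramble flowers 0.877, comfrey flowers 0.774 J/s. The optimal diet is the largest prefix of this list for which every included type satisfies E_i/h_i > R on the types above it.
Rate on top 1: 1.593. bramble flowers: 0.877 < 1.593 → exclude; stop.
Optimal diet: lavender spikes — 1 of 3 types.

1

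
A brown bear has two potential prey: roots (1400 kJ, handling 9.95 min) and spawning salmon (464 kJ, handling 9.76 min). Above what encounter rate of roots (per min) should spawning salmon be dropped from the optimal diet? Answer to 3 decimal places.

0.051 per min

Drop spawning salmon once their profitability E₂/h₂ falls below the rate achievable on roots alone: E₂/h₂ = λE₁/(1 + λh₁).
Solve for λ: λE₁h₂ = E₂(1 + λh₁) → λ(E₁h₂ − E₂h₁) = E₂ → λ = E₂/(E₁h₂ − E₂h₁).
λ = 464/(1400×9.76 − 464×9.95) = 464/9047 = 0.05129 per min.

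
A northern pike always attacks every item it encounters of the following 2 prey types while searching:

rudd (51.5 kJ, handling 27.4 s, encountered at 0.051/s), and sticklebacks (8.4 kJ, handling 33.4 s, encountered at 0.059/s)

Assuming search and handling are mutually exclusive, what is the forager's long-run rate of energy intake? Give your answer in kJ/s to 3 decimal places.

R = (0.051×51.5 + 0.059×8.4) / (1 + 0.051×27.4 + 0.059×33.4) = 3.122/4.368 = 0.7148 kJ/s.

0.715 kJ/s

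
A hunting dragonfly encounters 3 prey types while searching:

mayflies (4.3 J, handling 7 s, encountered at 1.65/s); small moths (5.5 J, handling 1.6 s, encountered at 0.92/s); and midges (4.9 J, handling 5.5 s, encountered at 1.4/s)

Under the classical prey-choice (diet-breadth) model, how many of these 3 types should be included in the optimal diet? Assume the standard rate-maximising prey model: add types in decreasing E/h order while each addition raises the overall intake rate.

1

Rank by E/h (J/s): small moths 3.44, midges 0.891, mayflies 0.614. Include each in turn until the next type's E/h falls below the running intake rate.
Rate on top 1: 2.047. midges: 0.891 < 2.047 → exclude; stop.
Optimal diet: small moths — 1 of 3 types.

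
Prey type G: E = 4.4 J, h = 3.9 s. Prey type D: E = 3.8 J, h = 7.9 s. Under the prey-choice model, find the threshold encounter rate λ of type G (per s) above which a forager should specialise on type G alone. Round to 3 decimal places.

0.191 per s

Drop type D once their profitability E₂/h₂ falls below the rate achievable on type G alone: E₂/h₂ = λE₁/(1 + λh₁).
Solve for λ: λE₁h₂ = E₂(1 + λh₁) → λ(E₁h₂ − E₂h₁) = E₂ → λ = E₂/(E₁h₂ − E₂h₁).
λ = 3.8/(4.4×7.9 − 3.8×3.9) = 3.8/19.94 = 0.1906 per s.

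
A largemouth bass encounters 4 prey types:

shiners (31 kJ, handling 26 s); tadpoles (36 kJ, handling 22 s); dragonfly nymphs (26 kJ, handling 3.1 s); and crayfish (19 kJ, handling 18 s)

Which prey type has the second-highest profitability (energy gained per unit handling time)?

tadpoles

In descending order of E/h:
dragonfly nymphs: 26/3.1 = 8.39 kJ/s
tadpoles: 36/22 = 1.64 kJ/s
shiners: 31/26 = 1.19 kJ/s
crayfish: 19/18 = 1.06 kJ/s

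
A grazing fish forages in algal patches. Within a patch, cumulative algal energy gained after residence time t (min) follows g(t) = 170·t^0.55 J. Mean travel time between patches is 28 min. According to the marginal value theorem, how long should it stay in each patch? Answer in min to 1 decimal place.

34.2 min

Maximise g(t)/(T+t): set derivative to zero → g'(t)(T+t) = g(t).
g'(t) = 0.55·170·t^-0.45. Setting 0.55·170·t^-0.45 = 170·t^0.55/(28+t) gives 0.55(28+t) = t, so 0.45·t = 0.55×28.
t* = 0.55×28/0.45 = 34.22 min.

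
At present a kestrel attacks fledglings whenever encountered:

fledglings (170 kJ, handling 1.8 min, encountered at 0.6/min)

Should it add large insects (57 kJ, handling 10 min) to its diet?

No

On fledglings alone, R = ΣλE/(1+Σλh) = 102/2.08 = 49.04 kJ/min.
Profitability of large insects: 57/10 = 5.7 kJ/min.
Since 5.7 < R, time spent handling large insects is better spent searching.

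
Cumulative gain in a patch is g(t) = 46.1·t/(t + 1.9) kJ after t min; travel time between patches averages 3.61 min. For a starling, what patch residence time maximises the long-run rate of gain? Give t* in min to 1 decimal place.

By the marginal value theorem, leave when the instantaneous gain rate g'(t) equals the habitat-wide average g(t)/(T + t).
g'(t) = 46.1·1.9/(t + 1.9)². Setting 46.1·1.9/(t+1.9)² = 46.1t/[(t+1.9)(3.61+t)] gives 1.9(3.61+t) = t(t+1.9), so t² = 1.9×3.61 = 6.859.
t* = √6.859 = 2.619 min.

2.6 min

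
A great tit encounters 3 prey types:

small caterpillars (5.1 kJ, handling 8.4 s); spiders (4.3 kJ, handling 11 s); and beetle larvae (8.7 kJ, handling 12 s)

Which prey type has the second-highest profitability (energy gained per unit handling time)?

Profitability E/h (kJ/s): small caterpillars = 5.1/8.4 = 0.607, spiders = 4.3/11 = 0.391, beetle larvae = 8.7/12 = 0.725.
Ranked: beetle larvae > small caterpillars > spiders.

small caterpillars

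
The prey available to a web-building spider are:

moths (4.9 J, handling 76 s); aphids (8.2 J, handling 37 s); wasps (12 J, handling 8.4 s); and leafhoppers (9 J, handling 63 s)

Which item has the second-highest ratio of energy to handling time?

aphids

Profitability E/h (J/s): moths = 4.9/76 = 0.0645, aphids = 8.2/37 = 0.222, wasps = 12/8.4 = 1.43, leafhoppers = 9/63 = 0.143.
Ranked: wasps > aphids > leafhoppers > moths.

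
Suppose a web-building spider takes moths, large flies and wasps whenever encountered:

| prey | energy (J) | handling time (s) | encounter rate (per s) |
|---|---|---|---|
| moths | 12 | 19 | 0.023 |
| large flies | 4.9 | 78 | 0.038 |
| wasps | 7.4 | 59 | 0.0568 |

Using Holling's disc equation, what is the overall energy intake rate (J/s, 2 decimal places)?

0.11 J/s

R = (0.023×12 + 0.038×4.9 + 0.0568×7.4) / (1 + 0.023×19 + 0.038×78 + 0.0568×59) = 0.8825/7.752 = 0.1138 J/s.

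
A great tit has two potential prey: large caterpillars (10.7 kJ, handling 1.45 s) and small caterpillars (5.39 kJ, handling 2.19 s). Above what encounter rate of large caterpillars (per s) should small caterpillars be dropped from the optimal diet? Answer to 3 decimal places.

At the threshold, the rate on large caterpillars alone equals the profitability of small caterpillars: λ·10.7/(1 + λ·1.45) = 5.39/2.19 = 2.461.
Rearranging, λ(10.7 − 2.461×1.45) = 2.461, so λ = 2.461/7.131 = 0.3451 per s.

0.345 per s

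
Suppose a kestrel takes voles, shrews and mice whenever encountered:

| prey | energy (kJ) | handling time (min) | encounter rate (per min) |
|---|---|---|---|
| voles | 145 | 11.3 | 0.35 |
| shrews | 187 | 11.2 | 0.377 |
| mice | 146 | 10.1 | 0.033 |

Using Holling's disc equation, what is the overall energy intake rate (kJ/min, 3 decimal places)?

R = Σλ_iE_i / (1 + Σλ_ih_i)
Numerator: 0.35×145 + 0.377×187 + 0.033×146 = 126.1
Denominator: 1 + 0.35×11.3 + 0.377×11.2 + 0.033×10.1 = 9.511
R = 126.1/9.511 = 13.26 kJ/min

13.255 kJ/min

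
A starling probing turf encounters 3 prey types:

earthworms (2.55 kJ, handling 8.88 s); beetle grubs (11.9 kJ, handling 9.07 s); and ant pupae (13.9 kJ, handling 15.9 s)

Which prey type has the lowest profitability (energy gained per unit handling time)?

In descending order of E/h:
beetle grubs: 11.9/9.07 = 1.31 kJ/s
ant pupae: 13.9/15.9 = 0.874 kJ/s
earthworms: 2.55/8.88 = 0.287 kJ/s

earthworms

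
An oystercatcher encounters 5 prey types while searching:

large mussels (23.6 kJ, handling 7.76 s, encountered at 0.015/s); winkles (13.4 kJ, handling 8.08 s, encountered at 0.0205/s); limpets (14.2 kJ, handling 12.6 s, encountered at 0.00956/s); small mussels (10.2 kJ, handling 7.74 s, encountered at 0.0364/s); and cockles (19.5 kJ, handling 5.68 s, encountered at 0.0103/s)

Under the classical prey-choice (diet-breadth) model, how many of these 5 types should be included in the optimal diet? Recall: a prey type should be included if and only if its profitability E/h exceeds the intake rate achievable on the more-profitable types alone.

5

Rank by E/h (kJ/s): cockles 3.43, large mussels 3.04, winkles 1.66, small mussels 1.32, limpets 1.13. Include each in turn until the next type's E/h falls below the running intake rate.
Rate on top 1: 0.1897. large mussels: 3.04 > 0.1897 → include.
Rate on top 2: 0.4723. winkles: 1.66 > 0.4723 → include.
Rate on top 3: 0.6188. small mussels: 1.32 > 0.6188 → include.
Rate on top 4: 0.7402. limpets: 1.13 > 0.7402 → include.
Optimal diet: cockles, large mussels, winkles, small mussels, limpets — 5 of 5 types.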